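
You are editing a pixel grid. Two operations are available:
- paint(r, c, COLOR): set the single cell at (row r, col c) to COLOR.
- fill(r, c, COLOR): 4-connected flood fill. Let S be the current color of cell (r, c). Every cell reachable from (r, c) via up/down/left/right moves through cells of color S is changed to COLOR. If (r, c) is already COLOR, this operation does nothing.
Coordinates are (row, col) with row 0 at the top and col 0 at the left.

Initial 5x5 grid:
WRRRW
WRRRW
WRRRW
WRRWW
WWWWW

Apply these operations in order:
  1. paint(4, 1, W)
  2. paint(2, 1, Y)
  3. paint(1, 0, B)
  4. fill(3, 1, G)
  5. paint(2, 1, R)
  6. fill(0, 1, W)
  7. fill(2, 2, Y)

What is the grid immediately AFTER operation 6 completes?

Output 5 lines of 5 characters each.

After op 1 paint(4,1,W):
WRRRW
WRRRW
WRRRW
WRRWW
WWWWW
After op 2 paint(2,1,Y):
WRRRW
WRRRW
WYRRW
WRRWW
WWWWW
After op 3 paint(1,0,B):
WRRRW
BRRRW
WYRRW
WRRWW
WWWWW
After op 4 fill(3,1,G) [10 cells changed]:
WGGGW
BGGGW
WYGGW
WGGWW
WWWWW
After op 5 paint(2,1,R):
WGGGW
BGGGW
WRGGW
WGGWW
WWWWW
After op 6 fill(0,1,W) [10 cells changed]:
WWWWW
BWWWW
WRWWW
WWWWW
WWWWW

Answer: WWWWW
BWWWW
WRWWW
WWWWW
WWWWW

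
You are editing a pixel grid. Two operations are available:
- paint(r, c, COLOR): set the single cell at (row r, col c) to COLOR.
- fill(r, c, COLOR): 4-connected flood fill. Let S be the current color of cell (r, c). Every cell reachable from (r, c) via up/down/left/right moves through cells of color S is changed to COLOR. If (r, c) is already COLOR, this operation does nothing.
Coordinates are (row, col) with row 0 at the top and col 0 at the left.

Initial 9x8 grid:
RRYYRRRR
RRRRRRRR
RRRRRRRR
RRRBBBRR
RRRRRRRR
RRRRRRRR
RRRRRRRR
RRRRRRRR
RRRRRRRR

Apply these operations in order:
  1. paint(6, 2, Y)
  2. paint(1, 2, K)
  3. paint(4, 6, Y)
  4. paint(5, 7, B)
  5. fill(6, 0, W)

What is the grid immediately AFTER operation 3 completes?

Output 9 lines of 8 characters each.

After op 1 paint(6,2,Y):
RRYYRRRR
RRRRRRRR
RRRRRRRR
RRRBBBRR
RRRRRRRR
RRRRRRRR
RRYRRRRR
RRRRRRRR
RRRRRRRR
After op 2 paint(1,2,K):
RRYYRRRR
RRKRRRRR
RRRRRRRR
RRRBBBRR
RRRRRRRR
RRRRRRRR
RRYRRRRR
RRRRRRRR
RRRRRRRR
After op 3 paint(4,6,Y):
RRYYRRRR
RRKRRRRR
RRRRRRRR
RRRBBBRR
RRRRRRYR
RRRRRRRR
RRYRRRRR
RRRRRRRR
RRRRRRRR

Answer: RRYYRRRR
RRKRRRRR
RRRRRRRR
RRRBBBRR
RRRRRRYR
RRRRRRRR
RRYRRRRR
RRRRRRRR
RRRRRRRR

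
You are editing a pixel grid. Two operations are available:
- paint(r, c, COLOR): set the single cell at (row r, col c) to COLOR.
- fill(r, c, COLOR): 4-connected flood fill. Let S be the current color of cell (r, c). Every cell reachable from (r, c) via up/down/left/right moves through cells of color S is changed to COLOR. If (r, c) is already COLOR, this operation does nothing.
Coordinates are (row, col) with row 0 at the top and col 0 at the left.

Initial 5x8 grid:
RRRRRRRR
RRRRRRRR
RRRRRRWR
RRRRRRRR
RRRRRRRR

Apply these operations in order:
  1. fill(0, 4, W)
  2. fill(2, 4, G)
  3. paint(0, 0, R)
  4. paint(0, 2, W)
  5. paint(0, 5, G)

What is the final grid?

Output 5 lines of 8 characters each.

Answer: RGWGGGGG
GGGGGGGG
GGGGGGGG
GGGGGGGG
GGGGGGGG

Derivation:
After op 1 fill(0,4,W) [39 cells changed]:
WWWWWWWW
WWWWWWWW
WWWWWWWW
WWWWWWWW
WWWWWWWW
After op 2 fill(2,4,G) [40 cells changed]:
GGGGGGGG
GGGGGGGG
GGGGGGGG
GGGGGGGG
GGGGGGGG
After op 3 paint(0,0,R):
RGGGGGGG
GGGGGGGG
GGGGGGGG
GGGGGGGG
GGGGGGGG
After op 4 paint(0,2,W):
RGWGGGGG
GGGGGGGG
GGGGGGGG
GGGGGGGG
GGGGGGGG
After op 5 paint(0,5,G):
RGWGGGGG
GGGGGGGG
GGGGGGGG
GGGGGGGG
GGGGGGGG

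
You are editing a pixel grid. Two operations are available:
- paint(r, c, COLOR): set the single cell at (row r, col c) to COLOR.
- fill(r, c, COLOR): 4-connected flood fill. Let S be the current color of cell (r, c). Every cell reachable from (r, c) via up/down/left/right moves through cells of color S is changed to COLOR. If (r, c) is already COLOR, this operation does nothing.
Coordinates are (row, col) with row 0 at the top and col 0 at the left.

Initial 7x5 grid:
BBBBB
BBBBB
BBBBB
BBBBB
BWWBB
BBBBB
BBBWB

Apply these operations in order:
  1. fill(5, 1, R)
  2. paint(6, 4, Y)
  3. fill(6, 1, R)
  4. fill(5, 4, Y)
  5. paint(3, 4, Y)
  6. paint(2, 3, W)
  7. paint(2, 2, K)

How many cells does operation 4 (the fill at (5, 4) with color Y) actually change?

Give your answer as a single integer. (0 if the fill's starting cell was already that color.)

Answer: 31

Derivation:
After op 1 fill(5,1,R) [32 cells changed]:
RRRRR
RRRRR
RRRRR
RRRRR
RWWRR
RRRRR
RRRWR
After op 2 paint(6,4,Y):
RRRRR
RRRRR
RRRRR
RRRRR
RWWRR
RRRRR
RRRWY
After op 3 fill(6,1,R) [0 cells changed]:
RRRRR
RRRRR
RRRRR
RRRRR
RWWRR
RRRRR
RRRWY
After op 4 fill(5,4,Y) [31 cells changed]:
YYYYY
YYYYY
YYYYY
YYYYY
YWWYY
YYYYY
YYYWY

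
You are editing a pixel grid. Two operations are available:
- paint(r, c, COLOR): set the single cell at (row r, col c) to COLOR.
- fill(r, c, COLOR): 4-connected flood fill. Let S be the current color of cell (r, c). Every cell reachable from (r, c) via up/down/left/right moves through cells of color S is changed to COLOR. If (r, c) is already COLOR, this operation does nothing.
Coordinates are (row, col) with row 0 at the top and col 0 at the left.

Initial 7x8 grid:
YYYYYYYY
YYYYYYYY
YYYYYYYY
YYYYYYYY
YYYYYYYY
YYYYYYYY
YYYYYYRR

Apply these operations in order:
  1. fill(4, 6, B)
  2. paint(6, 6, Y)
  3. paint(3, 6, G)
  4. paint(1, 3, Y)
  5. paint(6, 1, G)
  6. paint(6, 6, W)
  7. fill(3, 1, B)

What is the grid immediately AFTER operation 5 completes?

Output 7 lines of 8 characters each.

After op 1 fill(4,6,B) [54 cells changed]:
BBBBBBBB
BBBBBBBB
BBBBBBBB
BBBBBBBB
BBBBBBBB
BBBBBBBB
BBBBBBRR
After op 2 paint(6,6,Y):
BBBBBBBB
BBBBBBBB
BBBBBBBB
BBBBBBBB
BBBBBBBB
BBBBBBBB
BBBBBBYR
After op 3 paint(3,6,G):
BBBBBBBB
BBBBBBBB
BBBBBBBB
BBBBBBGB
BBBBBBBB
BBBBBBBB
BBBBBBYR
After op 4 paint(1,3,Y):
BBBBBBBB
BBBYBBBB
BBBBBBBB
BBBBBBGB
BBBBBBBB
BBBBBBBB
BBBBBBYR
After op 5 paint(6,1,G):
BBBBBBBB
BBBYBBBB
BBBBBBBB
BBBBBBGB
BBBBBBBB
BBBBBBBB
BGBBBBYR

Answer: BBBBBBBB
BBBYBBBB
BBBBBBBB
BBBBBBGB
BBBBBBBB
BBBBBBBB
BGBBBBYR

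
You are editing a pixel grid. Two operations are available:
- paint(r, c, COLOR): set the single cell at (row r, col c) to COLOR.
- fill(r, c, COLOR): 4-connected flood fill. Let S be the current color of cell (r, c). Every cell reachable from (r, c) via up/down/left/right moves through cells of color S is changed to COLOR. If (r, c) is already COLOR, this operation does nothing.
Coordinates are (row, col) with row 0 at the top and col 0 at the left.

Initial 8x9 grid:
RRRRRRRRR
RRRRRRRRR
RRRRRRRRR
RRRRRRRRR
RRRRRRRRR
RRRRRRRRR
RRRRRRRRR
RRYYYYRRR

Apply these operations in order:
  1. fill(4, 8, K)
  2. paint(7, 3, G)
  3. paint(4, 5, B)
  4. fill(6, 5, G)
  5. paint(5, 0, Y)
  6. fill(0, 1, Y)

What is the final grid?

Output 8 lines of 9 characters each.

Answer: YYYYYYYYY
YYYYYYYYY
YYYYYYYYY
YYYYYYYYY
YYYYYBYYY
YYYYYYYYY
YYYYYYYYY
YYYYYYYYY

Derivation:
After op 1 fill(4,8,K) [68 cells changed]:
KKKKKKKKK
KKKKKKKKK
KKKKKKKKK
KKKKKKKKK
KKKKKKKKK
KKKKKKKKK
KKKKKKKKK
KKYYYYKKK
After op 2 paint(7,3,G):
KKKKKKKKK
KKKKKKKKK
KKKKKKKKK
KKKKKKKKK
KKKKKKKKK
KKKKKKKKK
KKKKKKKKK
KKYGYYKKK
After op 3 paint(4,5,B):
KKKKKKKKK
KKKKKKKKK
KKKKKKKKK
KKKKKKKKK
KKKKKBKKK
KKKKKKKKK
KKKKKKKKK
KKYGYYKKK
After op 4 fill(6,5,G) [67 cells changed]:
GGGGGGGGG
GGGGGGGGG
GGGGGGGGG
GGGGGGGGG
GGGGGBGGG
GGGGGGGGG
GGGGGGGGG
GGYGYYGGG
After op 5 paint(5,0,Y):
GGGGGGGGG
GGGGGGGGG
GGGGGGGGG
GGGGGGGGG
GGGGGBGGG
YGGGGGGGG
GGGGGGGGG
GGYGYYGGG
After op 6 fill(0,1,Y) [67 cells changed]:
YYYYYYYYY
YYYYYYYYY
YYYYYYYYY
YYYYYYYYY
YYYYYBYYY
YYYYYYYYY
YYYYYYYYY
YYYYYYYYY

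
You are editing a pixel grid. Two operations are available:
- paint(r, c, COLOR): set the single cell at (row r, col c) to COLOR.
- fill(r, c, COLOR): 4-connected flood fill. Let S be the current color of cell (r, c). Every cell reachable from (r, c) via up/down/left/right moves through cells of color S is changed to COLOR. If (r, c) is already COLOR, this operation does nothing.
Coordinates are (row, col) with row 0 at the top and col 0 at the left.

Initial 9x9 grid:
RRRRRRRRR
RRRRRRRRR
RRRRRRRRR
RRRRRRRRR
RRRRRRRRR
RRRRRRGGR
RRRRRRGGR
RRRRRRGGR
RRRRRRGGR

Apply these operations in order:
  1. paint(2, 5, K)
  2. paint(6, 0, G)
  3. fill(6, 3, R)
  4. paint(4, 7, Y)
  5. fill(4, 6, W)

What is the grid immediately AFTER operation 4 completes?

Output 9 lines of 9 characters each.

After op 1 paint(2,5,K):
RRRRRRRRR
RRRRRRRRR
RRRRRKRRR
RRRRRRRRR
RRRRRRRRR
RRRRRRGGR
RRRRRRGGR
RRRRRRGGR
RRRRRRGGR
After op 2 paint(6,0,G):
RRRRRRRRR
RRRRRRRRR
RRRRRKRRR
RRRRRRRRR
RRRRRRRRR
RRRRRRGGR
GRRRRRGGR
RRRRRRGGR
RRRRRRGGR
After op 3 fill(6,3,R) [0 cells changed]:
RRRRRRRRR
RRRRRRRRR
RRRRRKRRR
RRRRRRRRR
RRRRRRRRR
RRRRRRGGR
GRRRRRGGR
RRRRRRGGR
RRRRRRGGR
After op 4 paint(4,7,Y):
RRRRRRRRR
RRRRRRRRR
RRRRRKRRR
RRRRRRRRR
RRRRRRRYR
RRRRRRGGR
GRRRRRGGR
RRRRRRGGR
RRRRRRGGR

Answer: RRRRRRRRR
RRRRRRRRR
RRRRRKRRR
RRRRRRRRR
RRRRRRRYR
RRRRRRGGR
GRRRRRGGR
RRRRRRGGR
RRRRRRGGR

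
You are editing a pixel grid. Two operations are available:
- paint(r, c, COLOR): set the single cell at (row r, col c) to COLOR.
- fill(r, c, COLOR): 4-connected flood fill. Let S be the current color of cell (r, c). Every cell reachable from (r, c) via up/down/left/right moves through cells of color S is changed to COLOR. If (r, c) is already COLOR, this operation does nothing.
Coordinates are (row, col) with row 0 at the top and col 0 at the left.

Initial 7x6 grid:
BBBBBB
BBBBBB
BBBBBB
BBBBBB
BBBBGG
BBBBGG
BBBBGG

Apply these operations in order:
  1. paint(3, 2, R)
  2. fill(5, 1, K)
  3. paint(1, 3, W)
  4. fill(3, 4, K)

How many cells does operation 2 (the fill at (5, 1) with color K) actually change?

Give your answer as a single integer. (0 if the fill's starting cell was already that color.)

Answer: 35

Derivation:
After op 1 paint(3,2,R):
BBBBBB
BBBBBB
BBBBBB
BBRBBB
BBBBGG
BBBBGG
BBBBGG
After op 2 fill(5,1,K) [35 cells changed]:
KKKKKK
KKKKKK
KKKKKK
KKRKKK
KKKKGG
KKKKGG
KKKKGG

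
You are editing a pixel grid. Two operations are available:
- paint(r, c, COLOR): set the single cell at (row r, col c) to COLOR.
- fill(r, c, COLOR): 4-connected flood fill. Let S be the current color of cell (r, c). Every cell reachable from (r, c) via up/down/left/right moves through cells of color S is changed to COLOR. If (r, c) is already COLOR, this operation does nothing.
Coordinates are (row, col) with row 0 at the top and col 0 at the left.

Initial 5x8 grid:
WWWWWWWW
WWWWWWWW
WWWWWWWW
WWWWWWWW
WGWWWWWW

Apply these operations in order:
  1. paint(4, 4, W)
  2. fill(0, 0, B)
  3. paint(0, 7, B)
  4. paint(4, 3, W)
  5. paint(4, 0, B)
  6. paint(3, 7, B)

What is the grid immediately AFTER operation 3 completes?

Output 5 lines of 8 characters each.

Answer: BBBBBBBB
BBBBBBBB
BBBBBBBB
BBBBBBBB
BGBBBBBB

Derivation:
After op 1 paint(4,4,W):
WWWWWWWW
WWWWWWWW
WWWWWWWW
WWWWWWWW
WGWWWWWW
After op 2 fill(0,0,B) [39 cells changed]:
BBBBBBBB
BBBBBBBB
BBBBBBBB
BBBBBBBB
BGBBBBBB
After op 3 paint(0,7,B):
BBBBBBBB
BBBBBBBB
BBBBBBBB
BBBBBBBB
BGBBBBBB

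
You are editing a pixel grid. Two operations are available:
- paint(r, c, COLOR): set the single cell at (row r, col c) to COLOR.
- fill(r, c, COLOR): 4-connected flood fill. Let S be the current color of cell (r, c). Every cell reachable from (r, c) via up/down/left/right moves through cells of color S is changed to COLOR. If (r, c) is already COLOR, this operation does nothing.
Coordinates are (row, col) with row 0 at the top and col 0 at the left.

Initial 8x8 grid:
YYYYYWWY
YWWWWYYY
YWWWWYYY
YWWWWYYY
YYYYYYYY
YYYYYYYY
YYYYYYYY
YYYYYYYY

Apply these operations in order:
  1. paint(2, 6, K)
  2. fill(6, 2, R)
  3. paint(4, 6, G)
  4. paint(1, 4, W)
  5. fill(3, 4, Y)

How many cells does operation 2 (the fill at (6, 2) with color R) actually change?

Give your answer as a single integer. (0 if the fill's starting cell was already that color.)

After op 1 paint(2,6,K):
YYYYYWWY
YWWWWYYY
YWWWWYKY
YWWWWYYY
YYYYYYYY
YYYYYYYY
YYYYYYYY
YYYYYYYY
After op 2 fill(6,2,R) [49 cells changed]:
RRRRRWWR
RWWWWRRR
RWWWWRKR
RWWWWRRR
RRRRRRRR
RRRRRRRR
RRRRRRRR
RRRRRRRR

Answer: 49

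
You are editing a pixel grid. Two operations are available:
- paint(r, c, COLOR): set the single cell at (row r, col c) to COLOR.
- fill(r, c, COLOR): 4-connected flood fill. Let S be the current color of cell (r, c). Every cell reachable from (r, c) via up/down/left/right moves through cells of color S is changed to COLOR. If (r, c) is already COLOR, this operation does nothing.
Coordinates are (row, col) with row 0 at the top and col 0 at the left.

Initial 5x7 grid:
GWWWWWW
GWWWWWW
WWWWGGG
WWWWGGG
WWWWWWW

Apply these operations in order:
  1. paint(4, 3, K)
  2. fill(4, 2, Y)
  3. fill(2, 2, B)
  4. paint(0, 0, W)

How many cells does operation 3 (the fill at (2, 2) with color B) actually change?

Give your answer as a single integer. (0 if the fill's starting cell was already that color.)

Answer: 23

Derivation:
After op 1 paint(4,3,K):
GWWWWWW
GWWWWWW
WWWWGGG
WWWWGGG
WWWKWWW
After op 2 fill(4,2,Y) [23 cells changed]:
GYYYYYY
GYYYYYY
YYYYGGG
YYYYGGG
YYYKWWW
After op 3 fill(2,2,B) [23 cells changed]:
GBBBBBB
GBBBBBB
BBBBGGG
BBBBGGG
BBBKWWW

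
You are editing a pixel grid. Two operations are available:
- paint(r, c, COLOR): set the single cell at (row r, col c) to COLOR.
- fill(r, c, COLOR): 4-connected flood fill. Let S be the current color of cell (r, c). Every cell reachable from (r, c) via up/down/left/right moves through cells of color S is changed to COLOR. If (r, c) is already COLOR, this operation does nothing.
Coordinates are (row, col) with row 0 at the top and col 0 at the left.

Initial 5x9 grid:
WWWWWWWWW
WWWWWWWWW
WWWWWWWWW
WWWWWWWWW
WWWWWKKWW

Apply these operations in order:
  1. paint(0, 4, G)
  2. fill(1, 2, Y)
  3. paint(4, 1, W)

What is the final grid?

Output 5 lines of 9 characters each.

Answer: YYYYGYYYY
YYYYYYYYY
YYYYYYYYY
YYYYYYYYY
YWYYYKKYY

Derivation:
After op 1 paint(0,4,G):
WWWWGWWWW
WWWWWWWWW
WWWWWWWWW
WWWWWWWWW
WWWWWKKWW
After op 2 fill(1,2,Y) [42 cells changed]:
YYYYGYYYY
YYYYYYYYY
YYYYYYYYY
YYYYYYYYY
YYYYYKKYY
After op 3 paint(4,1,W):
YYYYGYYYY
YYYYYYYYY
YYYYYYYYY
YYYYYYYYY
YWYYYKKYY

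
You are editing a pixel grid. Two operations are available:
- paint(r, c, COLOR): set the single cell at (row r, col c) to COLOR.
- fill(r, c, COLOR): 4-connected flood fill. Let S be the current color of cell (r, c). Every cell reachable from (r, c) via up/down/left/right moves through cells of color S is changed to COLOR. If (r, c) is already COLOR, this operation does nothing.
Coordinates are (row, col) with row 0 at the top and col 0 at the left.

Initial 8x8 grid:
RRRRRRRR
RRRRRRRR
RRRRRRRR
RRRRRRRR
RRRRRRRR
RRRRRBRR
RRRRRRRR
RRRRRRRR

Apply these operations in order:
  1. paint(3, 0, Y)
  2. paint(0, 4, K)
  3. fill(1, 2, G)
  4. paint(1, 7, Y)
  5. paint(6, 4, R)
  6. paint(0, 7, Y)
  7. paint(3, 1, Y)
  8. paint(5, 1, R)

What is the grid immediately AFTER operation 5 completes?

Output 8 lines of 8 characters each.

After op 1 paint(3,0,Y):
RRRRRRRR
RRRRRRRR
RRRRRRRR
YRRRRRRR
RRRRRRRR
RRRRRBRR
RRRRRRRR
RRRRRRRR
After op 2 paint(0,4,K):
RRRRKRRR
RRRRRRRR
RRRRRRRR
YRRRRRRR
RRRRRRRR
RRRRRBRR
RRRRRRRR
RRRRRRRR
After op 3 fill(1,2,G) [61 cells changed]:
GGGGKGGG
GGGGGGGG
GGGGGGGG
YGGGGGGG
GGGGGGGG
GGGGGBGG
GGGGGGGG
GGGGGGGG
After op 4 paint(1,7,Y):
GGGGKGGG
GGGGGGGY
GGGGGGGG
YGGGGGGG
GGGGGGGG
GGGGGBGG
GGGGGGGG
GGGGGGGG
After op 5 paint(6,4,R):
GGGGKGGG
GGGGGGGY
GGGGGGGG
YGGGGGGG
GGGGGGGG
GGGGGBGG
GGGGRGGG
GGGGGGGG

Answer: GGGGKGGG
GGGGGGGY
GGGGGGGG
YGGGGGGG
GGGGGGGG
GGGGGBGG
GGGGRGGG
GGGGGGGG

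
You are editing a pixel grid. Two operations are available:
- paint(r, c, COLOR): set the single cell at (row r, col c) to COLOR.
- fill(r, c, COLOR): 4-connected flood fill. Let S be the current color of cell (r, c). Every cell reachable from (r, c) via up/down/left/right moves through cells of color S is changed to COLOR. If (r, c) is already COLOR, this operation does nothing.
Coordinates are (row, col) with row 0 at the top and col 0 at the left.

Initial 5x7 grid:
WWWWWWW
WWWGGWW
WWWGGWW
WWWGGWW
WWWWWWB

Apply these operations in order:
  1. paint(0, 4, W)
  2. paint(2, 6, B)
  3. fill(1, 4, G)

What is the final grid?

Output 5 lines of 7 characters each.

After op 1 paint(0,4,W):
WWWWWWW
WWWGGWW
WWWGGWW
WWWGGWW
WWWWWWB
After op 2 paint(2,6,B):
WWWWWWW
WWWGGWW
WWWGGWB
WWWGGWW
WWWWWWB
After op 3 fill(1,4,G) [0 cells changed]:
WWWWWWW
WWWGGWW
WWWGGWB
WWWGGWW
WWWWWWB

Answer: WWWWWWW
WWWGGWW
WWWGGWB
WWWGGWW
WWWWWWB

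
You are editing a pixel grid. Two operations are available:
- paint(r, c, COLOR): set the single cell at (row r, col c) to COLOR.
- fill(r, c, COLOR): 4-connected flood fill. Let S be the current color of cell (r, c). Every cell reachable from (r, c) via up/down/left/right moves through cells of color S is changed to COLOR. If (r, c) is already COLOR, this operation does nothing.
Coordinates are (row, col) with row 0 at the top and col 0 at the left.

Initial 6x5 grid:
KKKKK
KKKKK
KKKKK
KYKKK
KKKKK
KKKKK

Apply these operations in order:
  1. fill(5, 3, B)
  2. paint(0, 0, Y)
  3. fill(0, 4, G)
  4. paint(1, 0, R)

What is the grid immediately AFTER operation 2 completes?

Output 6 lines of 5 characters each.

After op 1 fill(5,3,B) [29 cells changed]:
BBBBB
BBBBB
BBBBB
BYBBB
BBBBB
BBBBB
After op 2 paint(0,0,Y):
YBBBB
BBBBB
BBBBB
BYBBB
BBBBB
BBBBB

Answer: YBBBB
BBBBB
BBBBB
BYBBB
BBBBB
BBBBB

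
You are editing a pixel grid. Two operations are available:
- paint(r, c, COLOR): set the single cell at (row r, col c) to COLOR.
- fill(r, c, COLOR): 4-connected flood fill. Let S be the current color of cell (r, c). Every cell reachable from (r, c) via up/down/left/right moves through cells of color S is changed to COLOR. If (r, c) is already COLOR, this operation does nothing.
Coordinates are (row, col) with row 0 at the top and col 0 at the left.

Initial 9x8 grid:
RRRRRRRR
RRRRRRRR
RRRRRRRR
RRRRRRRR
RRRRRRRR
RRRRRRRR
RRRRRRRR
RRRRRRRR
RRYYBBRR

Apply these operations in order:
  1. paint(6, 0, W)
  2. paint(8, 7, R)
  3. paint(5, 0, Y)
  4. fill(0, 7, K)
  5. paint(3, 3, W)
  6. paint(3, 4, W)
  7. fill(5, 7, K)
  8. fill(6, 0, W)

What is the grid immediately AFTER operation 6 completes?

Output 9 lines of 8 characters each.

Answer: KKKKKKKK
KKKKKKKK
KKKKKKKK
KKKWWKKK
KKKKKKKK
YKKKKKKK
WKKKKKKK
KKKKKKKK
KKYYBBKK

Derivation:
After op 1 paint(6,0,W):
RRRRRRRR
RRRRRRRR
RRRRRRRR
RRRRRRRR
RRRRRRRR
RRRRRRRR
WRRRRRRR
RRRRRRRR
RRYYBBRR
After op 2 paint(8,7,R):
RRRRRRRR
RRRRRRRR
RRRRRRRR
RRRRRRRR
RRRRRRRR
RRRRRRRR
WRRRRRRR
RRRRRRRR
RRYYBBRR
After op 3 paint(5,0,Y):
RRRRRRRR
RRRRRRRR
RRRRRRRR
RRRRRRRR
RRRRRRRR
YRRRRRRR
WRRRRRRR
RRRRRRRR
RRYYBBRR
After op 4 fill(0,7,K) [66 cells changed]:
KKKKKKKK
KKKKKKKK
KKKKKKKK
KKKKKKKK
KKKKKKKK
YKKKKKKK
WKKKKKKK
KKKKKKKK
KKYYBBKK
After op 5 paint(3,3,W):
KKKKKKKK
KKKKKKKK
KKKKKKKK
KKKWKKKK
KKKKKKKK
YKKKKKKK
WKKKKKKK
KKKKKKKK
KKYYBBKK
After op 6 paint(3,4,W):
KKKKKKKK
KKKKKKKK
KKKKKKKK
KKKWWKKK
KKKKKKKK
YKKKKKKK
WKKKKKKK
KKKKKKKK
KKYYBBKK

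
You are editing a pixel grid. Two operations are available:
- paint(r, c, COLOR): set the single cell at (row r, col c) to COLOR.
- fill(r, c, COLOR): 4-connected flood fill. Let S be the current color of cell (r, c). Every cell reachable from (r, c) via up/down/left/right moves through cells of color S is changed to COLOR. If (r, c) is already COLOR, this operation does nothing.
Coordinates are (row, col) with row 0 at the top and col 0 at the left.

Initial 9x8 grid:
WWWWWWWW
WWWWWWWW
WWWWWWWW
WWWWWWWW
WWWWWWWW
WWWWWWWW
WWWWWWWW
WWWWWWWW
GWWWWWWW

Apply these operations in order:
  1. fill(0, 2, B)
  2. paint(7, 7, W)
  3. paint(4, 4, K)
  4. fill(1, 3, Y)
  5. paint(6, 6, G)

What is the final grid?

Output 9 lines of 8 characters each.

Answer: YYYYYYYY
YYYYYYYY
YYYYYYYY
YYYYYYYY
YYYYKYYY
YYYYYYYY
YYYYYYGY
YYYYYYYW
GYYYYYYY

Derivation:
After op 1 fill(0,2,B) [71 cells changed]:
BBBBBBBB
BBBBBBBB
BBBBBBBB
BBBBBBBB
BBBBBBBB
BBBBBBBB
BBBBBBBB
BBBBBBBB
GBBBBBBB
After op 2 paint(7,7,W):
BBBBBBBB
BBBBBBBB
BBBBBBBB
BBBBBBBB
BBBBBBBB
BBBBBBBB
BBBBBBBB
BBBBBBBW
GBBBBBBB
After op 3 paint(4,4,K):
BBBBBBBB
BBBBBBBB
BBBBBBBB
BBBBBBBB
BBBBKBBB
BBBBBBBB
BBBBBBBB
BBBBBBBW
GBBBBBBB
After op 4 fill(1,3,Y) [69 cells changed]:
YYYYYYYY
YYYYYYYY
YYYYYYYY
YYYYYYYY
YYYYKYYY
YYYYYYYY
YYYYYYYY
YYYYYYYW
GYYYYYYY
After op 5 paint(6,6,G):
YYYYYYYY
YYYYYYYY
YYYYYYYY
YYYYYYYY
YYYYKYYY
YYYYYYYY
YYYYYYGY
YYYYYYYW
GYYYYYYY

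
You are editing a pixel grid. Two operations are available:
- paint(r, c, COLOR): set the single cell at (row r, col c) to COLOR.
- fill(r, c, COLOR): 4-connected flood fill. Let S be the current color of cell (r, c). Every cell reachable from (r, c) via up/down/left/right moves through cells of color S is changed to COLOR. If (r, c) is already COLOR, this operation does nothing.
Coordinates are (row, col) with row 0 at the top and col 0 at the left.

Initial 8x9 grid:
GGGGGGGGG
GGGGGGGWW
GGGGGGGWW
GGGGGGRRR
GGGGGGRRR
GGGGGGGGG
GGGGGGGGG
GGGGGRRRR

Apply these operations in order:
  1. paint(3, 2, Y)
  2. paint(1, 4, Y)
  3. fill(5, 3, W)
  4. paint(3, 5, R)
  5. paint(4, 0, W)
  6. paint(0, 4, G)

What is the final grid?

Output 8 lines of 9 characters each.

After op 1 paint(3,2,Y):
GGGGGGGGG
GGGGGGGWW
GGGGGGGWW
GGYGGGRRR
GGGGGGRRR
GGGGGGGGG
GGGGGGGGG
GGGGGRRRR
After op 2 paint(1,4,Y):
GGGGGGGGG
GGGGYGGWW
GGGGGGGWW
GGYGGGRRR
GGGGGGRRR
GGGGGGGGG
GGGGGGGGG
GGGGGRRRR
After op 3 fill(5,3,W) [56 cells changed]:
WWWWWWWWW
WWWWYWWWW
WWWWWWWWW
WWYWWWRRR
WWWWWWRRR
WWWWWWWWW
WWWWWWWWW
WWWWWRRRR
After op 4 paint(3,5,R):
WWWWWWWWW
WWWWYWWWW
WWWWWWWWW
WWYWWRRRR
WWWWWWRRR
WWWWWWWWW
WWWWWWWWW
WWWWWRRRR
After op 5 paint(4,0,W):
WWWWWWWWW
WWWWYWWWW
WWWWWWWWW
WWYWWRRRR
WWWWWWRRR
WWWWWWWWW
WWWWWWWWW
WWWWWRRRR
After op 6 paint(0,4,G):
WWWWGWWWW
WWWWYWWWW
WWWWWWWWW
WWYWWRRRR
WWWWWWRRR
WWWWWWWWW
WWWWWWWWW
WWWWWRRRR

Answer: WWWWGWWWW
WWWWYWWWW
WWWWWWWWW
WWYWWRRRR
WWWWWWRRR
WWWWWWWWW
WWWWWWWWW
WWWWWRRRR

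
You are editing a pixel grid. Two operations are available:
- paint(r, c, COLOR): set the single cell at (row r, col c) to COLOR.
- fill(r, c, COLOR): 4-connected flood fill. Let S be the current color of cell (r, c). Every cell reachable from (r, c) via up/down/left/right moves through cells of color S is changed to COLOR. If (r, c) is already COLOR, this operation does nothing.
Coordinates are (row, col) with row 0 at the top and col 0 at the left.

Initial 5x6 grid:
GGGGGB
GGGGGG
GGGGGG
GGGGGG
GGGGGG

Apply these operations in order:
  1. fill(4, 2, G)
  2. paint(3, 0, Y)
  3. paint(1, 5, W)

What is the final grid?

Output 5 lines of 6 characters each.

Answer: GGGGGB
GGGGGW
GGGGGG
YGGGGG
GGGGGG

Derivation:
After op 1 fill(4,2,G) [0 cells changed]:
GGGGGB
GGGGGG
GGGGGG
GGGGGG
GGGGGG
After op 2 paint(3,0,Y):
GGGGGB
GGGGGG
GGGGGG
YGGGGG
GGGGGG
After op 3 paint(1,5,W):
GGGGGB
GGGGGW
GGGGGG
YGGGGG
GGGGGG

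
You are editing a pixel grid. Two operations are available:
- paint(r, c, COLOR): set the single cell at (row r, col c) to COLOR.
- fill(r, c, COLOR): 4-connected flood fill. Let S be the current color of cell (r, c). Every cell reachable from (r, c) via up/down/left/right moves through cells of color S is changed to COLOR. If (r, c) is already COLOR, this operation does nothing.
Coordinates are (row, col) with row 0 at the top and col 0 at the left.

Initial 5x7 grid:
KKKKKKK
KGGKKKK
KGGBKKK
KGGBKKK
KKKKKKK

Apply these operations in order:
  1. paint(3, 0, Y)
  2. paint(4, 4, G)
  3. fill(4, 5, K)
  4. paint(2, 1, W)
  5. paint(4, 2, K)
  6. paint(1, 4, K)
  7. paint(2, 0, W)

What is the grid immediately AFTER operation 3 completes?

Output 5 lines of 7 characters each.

Answer: KKKKKKK
KGGKKKK
KGGBKKK
YGGBKKK
KKKKGKK

Derivation:
After op 1 paint(3,0,Y):
KKKKKKK
KGGKKKK
KGGBKKK
YGGBKKK
KKKKKKK
After op 2 paint(4,4,G):
KKKKKKK
KGGKKKK
KGGBKKK
YGGBKKK
KKKKGKK
After op 3 fill(4,5,K) [0 cells changed]:
KKKKKKK
KGGKKKK
KGGBKKK
YGGBKKK
KKKKGKK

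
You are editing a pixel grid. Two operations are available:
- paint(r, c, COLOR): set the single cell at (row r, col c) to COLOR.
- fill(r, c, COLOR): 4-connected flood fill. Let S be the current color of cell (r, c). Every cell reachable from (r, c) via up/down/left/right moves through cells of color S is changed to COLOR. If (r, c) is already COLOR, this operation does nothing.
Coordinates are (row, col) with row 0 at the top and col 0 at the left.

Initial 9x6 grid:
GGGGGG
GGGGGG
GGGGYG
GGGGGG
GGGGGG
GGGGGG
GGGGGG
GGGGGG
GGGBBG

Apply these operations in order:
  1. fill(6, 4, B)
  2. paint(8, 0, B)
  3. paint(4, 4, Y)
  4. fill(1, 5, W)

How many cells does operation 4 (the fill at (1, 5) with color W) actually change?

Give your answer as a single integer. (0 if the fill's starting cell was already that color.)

Answer: 52

Derivation:
After op 1 fill(6,4,B) [51 cells changed]:
BBBBBB
BBBBBB
BBBBYB
BBBBBB
BBBBBB
BBBBBB
BBBBBB
BBBBBB
BBBBBB
After op 2 paint(8,0,B):
BBBBBB
BBBBBB
BBBBYB
BBBBBB
BBBBBB
BBBBBB
BBBBBB
BBBBBB
BBBBBB
After op 3 paint(4,4,Y):
BBBBBB
BBBBBB
BBBBYB
BBBBBB
BBBBYB
BBBBBB
BBBBBB
BBBBBB
BBBBBB
After op 4 fill(1,5,W) [52 cells changed]:
WWWWWW
WWWWWW
WWWWYW
WWWWWW
WWWWYW
WWWWWW
WWWWWW
WWWWWW
WWWWWW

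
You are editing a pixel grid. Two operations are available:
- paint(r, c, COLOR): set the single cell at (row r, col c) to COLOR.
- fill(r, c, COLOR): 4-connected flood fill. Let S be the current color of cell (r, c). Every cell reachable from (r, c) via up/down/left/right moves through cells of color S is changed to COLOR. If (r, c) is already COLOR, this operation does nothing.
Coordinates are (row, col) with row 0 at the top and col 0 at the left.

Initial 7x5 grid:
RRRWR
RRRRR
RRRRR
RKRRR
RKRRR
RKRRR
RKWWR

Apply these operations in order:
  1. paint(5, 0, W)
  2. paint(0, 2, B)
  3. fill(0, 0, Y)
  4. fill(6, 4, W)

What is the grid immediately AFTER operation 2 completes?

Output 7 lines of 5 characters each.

After op 1 paint(5,0,W):
RRRWR
RRRRR
RRRRR
RKRRR
RKRRR
WKRRR
RKWWR
After op 2 paint(0,2,B):
RRBWR
RRRRR
RRRRR
RKRRR
RKRRR
WKRRR
RKWWR

Answer: RRBWR
RRRRR
RRRRR
RKRRR
RKRRR
WKRRR
RKWWR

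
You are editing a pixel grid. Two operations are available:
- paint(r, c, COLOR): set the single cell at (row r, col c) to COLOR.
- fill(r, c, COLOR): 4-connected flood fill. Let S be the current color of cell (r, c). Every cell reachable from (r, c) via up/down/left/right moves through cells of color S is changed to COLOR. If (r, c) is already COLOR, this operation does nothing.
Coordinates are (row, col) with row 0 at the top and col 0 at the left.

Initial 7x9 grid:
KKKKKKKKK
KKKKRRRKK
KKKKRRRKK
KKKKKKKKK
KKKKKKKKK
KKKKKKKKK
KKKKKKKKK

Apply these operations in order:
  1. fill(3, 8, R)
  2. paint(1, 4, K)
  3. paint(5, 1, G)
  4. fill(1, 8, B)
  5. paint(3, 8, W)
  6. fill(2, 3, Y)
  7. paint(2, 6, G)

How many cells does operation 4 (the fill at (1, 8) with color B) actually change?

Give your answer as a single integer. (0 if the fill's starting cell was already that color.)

After op 1 fill(3,8,R) [57 cells changed]:
RRRRRRRRR
RRRRRRRRR
RRRRRRRRR
RRRRRRRRR
RRRRRRRRR
RRRRRRRRR
RRRRRRRRR
After op 2 paint(1,4,K):
RRRRRRRRR
RRRRKRRRR
RRRRRRRRR
RRRRRRRRR
RRRRRRRRR
RRRRRRRRR
RRRRRRRRR
After op 3 paint(5,1,G):
RRRRRRRRR
RRRRKRRRR
RRRRRRRRR
RRRRRRRRR
RRRRRRRRR
RGRRRRRRR
RRRRRRRRR
After op 4 fill(1,8,B) [61 cells changed]:
BBBBBBBBB
BBBBKBBBB
BBBBBBBBB
BBBBBBBBB
BBBBBBBBB
BGBBBBBBB
BBBBBBBBB

Answer: 61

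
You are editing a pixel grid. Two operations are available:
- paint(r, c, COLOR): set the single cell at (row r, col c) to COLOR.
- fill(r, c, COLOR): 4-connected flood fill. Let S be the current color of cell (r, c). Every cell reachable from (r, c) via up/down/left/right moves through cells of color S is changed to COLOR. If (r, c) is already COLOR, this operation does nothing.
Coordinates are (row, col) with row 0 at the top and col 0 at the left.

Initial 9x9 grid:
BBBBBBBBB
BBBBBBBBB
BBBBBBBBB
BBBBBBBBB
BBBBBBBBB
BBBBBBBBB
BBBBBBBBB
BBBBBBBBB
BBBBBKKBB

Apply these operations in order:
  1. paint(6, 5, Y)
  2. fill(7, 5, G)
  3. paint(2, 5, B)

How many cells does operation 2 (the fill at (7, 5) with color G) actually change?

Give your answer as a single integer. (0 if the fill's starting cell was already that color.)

After op 1 paint(6,5,Y):
BBBBBBBBB
BBBBBBBBB
BBBBBBBBB
BBBBBBBBB
BBBBBBBBB
BBBBBBBBB
BBBBBYBBB
BBBBBBBBB
BBBBBKKBB
After op 2 fill(7,5,G) [78 cells changed]:
GGGGGGGGG
GGGGGGGGG
GGGGGGGGG
GGGGGGGGG
GGGGGGGGG
GGGGGGGGG
GGGGGYGGG
GGGGGGGGG
GGGGGKKGG

Answer: 78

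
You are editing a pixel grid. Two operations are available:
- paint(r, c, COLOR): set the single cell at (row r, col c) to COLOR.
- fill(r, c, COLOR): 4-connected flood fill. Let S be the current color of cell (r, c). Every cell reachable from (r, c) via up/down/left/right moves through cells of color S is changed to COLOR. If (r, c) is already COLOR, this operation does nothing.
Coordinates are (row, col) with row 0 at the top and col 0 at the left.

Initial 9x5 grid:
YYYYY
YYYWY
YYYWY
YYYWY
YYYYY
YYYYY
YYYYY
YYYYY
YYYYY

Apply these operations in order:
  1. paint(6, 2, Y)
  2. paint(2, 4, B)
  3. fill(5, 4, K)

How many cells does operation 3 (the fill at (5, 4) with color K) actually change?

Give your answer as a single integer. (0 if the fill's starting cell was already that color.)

Answer: 41

Derivation:
After op 1 paint(6,2,Y):
YYYYY
YYYWY
YYYWY
YYYWY
YYYYY
YYYYY
YYYYY
YYYYY
YYYYY
After op 2 paint(2,4,B):
YYYYY
YYYWY
YYYWB
YYYWY
YYYYY
YYYYY
YYYYY
YYYYY
YYYYY
After op 3 fill(5,4,K) [41 cells changed]:
KKKKK
KKKWK
KKKWB
KKKWK
KKKKK
KKKKK
KKKKK
KKKKK
KKKKK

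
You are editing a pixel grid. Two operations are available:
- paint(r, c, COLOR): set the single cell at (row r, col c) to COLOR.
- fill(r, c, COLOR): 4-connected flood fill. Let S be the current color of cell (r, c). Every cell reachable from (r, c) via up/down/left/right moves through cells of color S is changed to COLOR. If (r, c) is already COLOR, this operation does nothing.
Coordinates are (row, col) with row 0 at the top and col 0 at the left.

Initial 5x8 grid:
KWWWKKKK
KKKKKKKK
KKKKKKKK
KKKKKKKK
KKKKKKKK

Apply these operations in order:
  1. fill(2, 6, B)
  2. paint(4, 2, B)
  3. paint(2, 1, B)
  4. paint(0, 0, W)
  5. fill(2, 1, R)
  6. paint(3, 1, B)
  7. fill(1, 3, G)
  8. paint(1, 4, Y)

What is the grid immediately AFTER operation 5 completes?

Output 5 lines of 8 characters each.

After op 1 fill(2,6,B) [37 cells changed]:
BWWWBBBB
BBBBBBBB
BBBBBBBB
BBBBBBBB
BBBBBBBB
After op 2 paint(4,2,B):
BWWWBBBB
BBBBBBBB
BBBBBBBB
BBBBBBBB
BBBBBBBB
After op 3 paint(2,1,B):
BWWWBBBB
BBBBBBBB
BBBBBBBB
BBBBBBBB
BBBBBBBB
After op 4 paint(0,0,W):
WWWWBBBB
BBBBBBBB
BBBBBBBB
BBBBBBBB
BBBBBBBB
After op 5 fill(2,1,R) [36 cells changed]:
WWWWRRRR
RRRRRRRR
RRRRRRRR
RRRRRRRR
RRRRRRRR

Answer: WWWWRRRR
RRRRRRRR
RRRRRRRR
RRRRRRRR
RRRRRRRR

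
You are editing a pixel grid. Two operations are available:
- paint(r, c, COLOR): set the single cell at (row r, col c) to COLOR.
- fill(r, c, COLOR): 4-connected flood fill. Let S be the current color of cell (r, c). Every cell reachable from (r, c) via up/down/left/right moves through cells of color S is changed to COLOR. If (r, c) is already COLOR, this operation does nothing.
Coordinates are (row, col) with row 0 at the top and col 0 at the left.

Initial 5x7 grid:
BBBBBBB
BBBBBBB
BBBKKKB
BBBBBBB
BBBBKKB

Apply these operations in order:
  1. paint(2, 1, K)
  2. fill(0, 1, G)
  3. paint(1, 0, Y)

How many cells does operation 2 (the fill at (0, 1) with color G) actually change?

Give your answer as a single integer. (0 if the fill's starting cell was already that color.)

Answer: 29

Derivation:
After op 1 paint(2,1,K):
BBBBBBB
BBBBBBB
BKBKKKB
BBBBBBB
BBBBKKB
After op 2 fill(0,1,G) [29 cells changed]:
GGGGGGG
GGGGGGG
GKGKKKG
GGGGGGG
GGGGKKG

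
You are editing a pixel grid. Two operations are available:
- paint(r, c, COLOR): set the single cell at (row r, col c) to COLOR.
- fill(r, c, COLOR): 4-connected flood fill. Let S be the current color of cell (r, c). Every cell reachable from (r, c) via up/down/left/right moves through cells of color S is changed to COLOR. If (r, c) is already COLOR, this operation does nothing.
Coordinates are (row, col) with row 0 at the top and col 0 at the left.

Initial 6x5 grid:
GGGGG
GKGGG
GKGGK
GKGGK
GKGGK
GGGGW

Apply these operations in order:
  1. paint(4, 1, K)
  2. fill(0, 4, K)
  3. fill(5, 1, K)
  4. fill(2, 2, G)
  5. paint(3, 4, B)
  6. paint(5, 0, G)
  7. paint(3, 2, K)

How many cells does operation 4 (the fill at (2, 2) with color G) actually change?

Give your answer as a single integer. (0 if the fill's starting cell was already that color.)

Answer: 29

Derivation:
After op 1 paint(4,1,K):
GGGGG
GKGGG
GKGGK
GKGGK
GKGGK
GGGGW
After op 2 fill(0,4,K) [22 cells changed]:
KKKKK
KKKKK
KKKKK
KKKKK
KKKKK
KKKKW
After op 3 fill(5,1,K) [0 cells changed]:
KKKKK
KKKKK
KKKKK
KKKKK
KKKKK
KKKKW
After op 4 fill(2,2,G) [29 cells changed]:
GGGGG
GGGGG
GGGGG
GGGGG
GGGGG
GGGGW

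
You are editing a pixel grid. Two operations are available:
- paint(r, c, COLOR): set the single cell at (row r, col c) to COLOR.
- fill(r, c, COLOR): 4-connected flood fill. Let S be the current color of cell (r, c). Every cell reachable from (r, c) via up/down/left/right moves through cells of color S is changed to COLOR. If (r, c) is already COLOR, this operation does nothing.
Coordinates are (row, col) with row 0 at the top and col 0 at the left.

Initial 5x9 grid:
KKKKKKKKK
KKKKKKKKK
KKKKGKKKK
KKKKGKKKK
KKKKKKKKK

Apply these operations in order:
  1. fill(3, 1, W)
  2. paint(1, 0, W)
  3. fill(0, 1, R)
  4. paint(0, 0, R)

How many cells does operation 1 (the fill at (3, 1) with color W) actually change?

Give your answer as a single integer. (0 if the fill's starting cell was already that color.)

After op 1 fill(3,1,W) [43 cells changed]:
WWWWWWWWW
WWWWWWWWW
WWWWGWWWW
WWWWGWWWW
WWWWWWWWW

Answer: 43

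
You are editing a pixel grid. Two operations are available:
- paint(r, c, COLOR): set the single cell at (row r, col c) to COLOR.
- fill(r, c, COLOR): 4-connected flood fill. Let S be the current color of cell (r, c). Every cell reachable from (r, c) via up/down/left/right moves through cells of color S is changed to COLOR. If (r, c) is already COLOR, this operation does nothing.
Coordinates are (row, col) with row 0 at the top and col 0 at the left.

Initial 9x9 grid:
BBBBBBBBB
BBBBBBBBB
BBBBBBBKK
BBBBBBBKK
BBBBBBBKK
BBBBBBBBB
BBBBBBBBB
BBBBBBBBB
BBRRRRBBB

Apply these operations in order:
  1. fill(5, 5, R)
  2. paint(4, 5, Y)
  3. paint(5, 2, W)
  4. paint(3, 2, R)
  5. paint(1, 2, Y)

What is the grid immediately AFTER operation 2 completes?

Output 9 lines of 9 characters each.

Answer: RRRRRRRRR
RRRRRRRRR
RRRRRRRKK
RRRRRRRKK
RRRRRYRKK
RRRRRRRRR
RRRRRRRRR
RRRRRRRRR
RRRRRRRRR

Derivation:
After op 1 fill(5,5,R) [71 cells changed]:
RRRRRRRRR
RRRRRRRRR
RRRRRRRKK
RRRRRRRKK
RRRRRRRKK
RRRRRRRRR
RRRRRRRRR
RRRRRRRRR
RRRRRRRRR
After op 2 paint(4,5,Y):
RRRRRRRRR
RRRRRRRRR
RRRRRRRKK
RRRRRRRKK
RRRRRYRKK
RRRRRRRRR
RRRRRRRRR
RRRRRRRRR
RRRRRRRRR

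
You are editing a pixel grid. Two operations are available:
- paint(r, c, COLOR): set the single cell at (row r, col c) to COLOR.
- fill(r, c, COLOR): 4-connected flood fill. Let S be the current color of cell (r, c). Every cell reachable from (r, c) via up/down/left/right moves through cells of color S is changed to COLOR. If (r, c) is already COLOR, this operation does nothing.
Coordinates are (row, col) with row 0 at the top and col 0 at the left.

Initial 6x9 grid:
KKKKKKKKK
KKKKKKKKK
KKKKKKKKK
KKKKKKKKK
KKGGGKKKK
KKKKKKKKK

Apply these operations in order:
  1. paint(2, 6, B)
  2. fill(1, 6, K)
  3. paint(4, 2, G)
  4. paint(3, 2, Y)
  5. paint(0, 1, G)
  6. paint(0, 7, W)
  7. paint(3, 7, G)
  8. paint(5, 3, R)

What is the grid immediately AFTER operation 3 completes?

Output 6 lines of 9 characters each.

Answer: KKKKKKKKK
KKKKKKKKK
KKKKKKBKK
KKKKKKKKK
KKGGGKKKK
KKKKKKKKK

Derivation:
After op 1 paint(2,6,B):
KKKKKKKKK
KKKKKKKKK
KKKKKKBKK
KKKKKKKKK
KKGGGKKKK
KKKKKKKKK
After op 2 fill(1,6,K) [0 cells changed]:
KKKKKKKKK
KKKKKKKKK
KKKKKKBKK
KKKKKKKKK
KKGGGKKKK
KKKKKKKKK
After op 3 paint(4,2,G):
KKKKKKKKK
KKKKKKKKK
KKKKKKBKK
KKKKKKKKK
KKGGGKKKK
KKKKKKKKK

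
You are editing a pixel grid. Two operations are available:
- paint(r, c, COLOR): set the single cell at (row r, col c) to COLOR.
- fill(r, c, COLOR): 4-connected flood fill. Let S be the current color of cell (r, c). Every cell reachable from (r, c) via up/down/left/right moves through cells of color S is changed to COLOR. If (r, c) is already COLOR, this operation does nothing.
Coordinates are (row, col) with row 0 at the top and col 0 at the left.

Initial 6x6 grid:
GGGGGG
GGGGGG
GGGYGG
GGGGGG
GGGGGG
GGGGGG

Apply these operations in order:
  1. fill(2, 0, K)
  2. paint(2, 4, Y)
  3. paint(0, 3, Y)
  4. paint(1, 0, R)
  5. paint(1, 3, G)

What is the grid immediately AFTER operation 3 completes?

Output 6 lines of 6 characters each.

Answer: KKKYKK
KKKKKK
KKKYYK
KKKKKK
KKKKKK
KKKKKK

Derivation:
After op 1 fill(2,0,K) [35 cells changed]:
KKKKKK
KKKKKK
KKKYKK
KKKKKK
KKKKKK
KKKKKK
After op 2 paint(2,4,Y):
KKKKKK
KKKKKK
KKKYYK
KKKKKK
KKKKKK
KKKKKK
After op 3 paint(0,3,Y):
KKKYKK
KKKKKK
KKKYYK
KKKKKK
KKKKKK
KKKKKK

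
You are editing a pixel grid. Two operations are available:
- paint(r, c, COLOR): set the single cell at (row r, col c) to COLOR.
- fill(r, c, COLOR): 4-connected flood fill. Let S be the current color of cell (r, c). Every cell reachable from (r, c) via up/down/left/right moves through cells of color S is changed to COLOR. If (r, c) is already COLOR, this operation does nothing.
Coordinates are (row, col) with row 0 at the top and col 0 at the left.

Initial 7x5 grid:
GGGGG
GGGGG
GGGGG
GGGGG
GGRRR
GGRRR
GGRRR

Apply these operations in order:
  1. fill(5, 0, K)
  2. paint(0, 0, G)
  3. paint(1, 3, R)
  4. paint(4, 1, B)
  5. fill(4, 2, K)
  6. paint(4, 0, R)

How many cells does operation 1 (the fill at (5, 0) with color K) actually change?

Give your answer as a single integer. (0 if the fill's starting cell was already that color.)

After op 1 fill(5,0,K) [26 cells changed]:
KKKKK
KKKKK
KKKKK
KKKKK
KKRRR
KKRRR
KKRRR

Answer: 26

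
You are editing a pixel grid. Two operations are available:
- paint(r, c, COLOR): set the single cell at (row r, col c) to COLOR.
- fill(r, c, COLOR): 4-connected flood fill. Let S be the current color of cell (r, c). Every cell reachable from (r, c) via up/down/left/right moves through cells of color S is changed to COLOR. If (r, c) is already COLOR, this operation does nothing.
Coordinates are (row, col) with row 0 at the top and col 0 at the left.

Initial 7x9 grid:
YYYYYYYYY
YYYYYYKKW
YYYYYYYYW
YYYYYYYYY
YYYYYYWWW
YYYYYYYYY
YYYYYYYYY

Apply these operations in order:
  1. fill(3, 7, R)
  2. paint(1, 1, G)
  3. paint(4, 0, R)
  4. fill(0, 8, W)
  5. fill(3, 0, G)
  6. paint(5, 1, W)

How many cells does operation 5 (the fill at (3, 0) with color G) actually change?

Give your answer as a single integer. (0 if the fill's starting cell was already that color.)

After op 1 fill(3,7,R) [56 cells changed]:
RRRRRRRRR
RRRRRRKKW
RRRRRRRRW
RRRRRRRRR
RRRRRRWWW
RRRRRRRRR
RRRRRRRRR
After op 2 paint(1,1,G):
RRRRRRRRR
RGRRRRKKW
RRRRRRRRW
RRRRRRRRR
RRRRRRWWW
RRRRRRRRR
RRRRRRRRR
After op 3 paint(4,0,R):
RRRRRRRRR
RGRRRRKKW
RRRRRRRRW
RRRRRRRRR
RRRRRRWWW
RRRRRRRRR
RRRRRRRRR
After op 4 fill(0,8,W) [55 cells changed]:
WWWWWWWWW
WGWWWWKKW
WWWWWWWWW
WWWWWWWWW
WWWWWWWWW
WWWWWWWWW
WWWWWWWWW
After op 5 fill(3,0,G) [60 cells changed]:
GGGGGGGGG
GGGGGGKKG
GGGGGGGGG
GGGGGGGGG
GGGGGGGGG
GGGGGGGGG
GGGGGGGGG

Answer: 60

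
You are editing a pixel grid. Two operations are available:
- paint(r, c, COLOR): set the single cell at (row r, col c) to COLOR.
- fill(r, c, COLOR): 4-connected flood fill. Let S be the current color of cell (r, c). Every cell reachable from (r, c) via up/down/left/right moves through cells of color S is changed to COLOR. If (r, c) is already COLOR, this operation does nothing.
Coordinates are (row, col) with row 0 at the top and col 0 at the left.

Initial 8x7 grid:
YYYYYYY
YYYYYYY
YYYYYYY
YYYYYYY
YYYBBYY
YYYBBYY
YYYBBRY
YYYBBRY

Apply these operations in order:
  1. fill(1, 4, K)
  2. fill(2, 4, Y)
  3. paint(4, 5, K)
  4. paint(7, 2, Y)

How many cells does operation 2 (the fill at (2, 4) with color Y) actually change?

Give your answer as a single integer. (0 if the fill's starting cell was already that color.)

Answer: 46

Derivation:
After op 1 fill(1,4,K) [46 cells changed]:
KKKKKKK
KKKKKKK
KKKKKKK
KKKKKKK
KKKBBKK
KKKBBKK
KKKBBRK
KKKBBRK
After op 2 fill(2,4,Y) [46 cells changed]:
YYYYYYY
YYYYYYY
YYYYYYY
YYYYYYY
YYYBBYY
YYYBBYY
YYYBBRY
YYYBBRY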